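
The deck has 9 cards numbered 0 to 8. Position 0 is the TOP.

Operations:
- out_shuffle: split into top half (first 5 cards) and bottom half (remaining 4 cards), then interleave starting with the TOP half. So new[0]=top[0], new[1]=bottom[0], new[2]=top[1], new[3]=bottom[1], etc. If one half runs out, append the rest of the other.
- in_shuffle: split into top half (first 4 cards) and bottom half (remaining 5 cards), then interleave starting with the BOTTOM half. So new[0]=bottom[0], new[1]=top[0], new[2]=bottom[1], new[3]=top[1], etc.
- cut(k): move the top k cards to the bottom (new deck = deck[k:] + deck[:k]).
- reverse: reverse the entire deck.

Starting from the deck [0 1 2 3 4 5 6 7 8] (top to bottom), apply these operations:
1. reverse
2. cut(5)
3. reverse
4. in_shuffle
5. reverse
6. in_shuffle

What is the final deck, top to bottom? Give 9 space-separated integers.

After op 1 (reverse): [8 7 6 5 4 3 2 1 0]
After op 2 (cut(5)): [3 2 1 0 8 7 6 5 4]
After op 3 (reverse): [4 5 6 7 8 0 1 2 3]
After op 4 (in_shuffle): [8 4 0 5 1 6 2 7 3]
After op 5 (reverse): [3 7 2 6 1 5 0 4 8]
After op 6 (in_shuffle): [1 3 5 7 0 2 4 6 8]

Answer: 1 3 5 7 0 2 4 6 8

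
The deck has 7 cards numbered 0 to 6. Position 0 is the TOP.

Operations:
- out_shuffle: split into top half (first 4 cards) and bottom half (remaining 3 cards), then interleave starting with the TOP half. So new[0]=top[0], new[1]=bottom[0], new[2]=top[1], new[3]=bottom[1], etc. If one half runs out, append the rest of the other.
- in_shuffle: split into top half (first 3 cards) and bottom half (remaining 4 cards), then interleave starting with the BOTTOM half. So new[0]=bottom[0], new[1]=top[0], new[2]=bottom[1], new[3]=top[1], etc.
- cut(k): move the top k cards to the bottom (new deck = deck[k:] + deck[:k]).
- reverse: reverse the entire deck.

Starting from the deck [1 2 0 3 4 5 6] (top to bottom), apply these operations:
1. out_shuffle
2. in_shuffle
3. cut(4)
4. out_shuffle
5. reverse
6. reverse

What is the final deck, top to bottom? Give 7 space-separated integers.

After op 1 (out_shuffle): [1 4 2 5 0 6 3]
After op 2 (in_shuffle): [5 1 0 4 6 2 3]
After op 3 (cut(4)): [6 2 3 5 1 0 4]
After op 4 (out_shuffle): [6 1 2 0 3 4 5]
After op 5 (reverse): [5 4 3 0 2 1 6]
After op 6 (reverse): [6 1 2 0 3 4 5]

Answer: 6 1 2 0 3 4 5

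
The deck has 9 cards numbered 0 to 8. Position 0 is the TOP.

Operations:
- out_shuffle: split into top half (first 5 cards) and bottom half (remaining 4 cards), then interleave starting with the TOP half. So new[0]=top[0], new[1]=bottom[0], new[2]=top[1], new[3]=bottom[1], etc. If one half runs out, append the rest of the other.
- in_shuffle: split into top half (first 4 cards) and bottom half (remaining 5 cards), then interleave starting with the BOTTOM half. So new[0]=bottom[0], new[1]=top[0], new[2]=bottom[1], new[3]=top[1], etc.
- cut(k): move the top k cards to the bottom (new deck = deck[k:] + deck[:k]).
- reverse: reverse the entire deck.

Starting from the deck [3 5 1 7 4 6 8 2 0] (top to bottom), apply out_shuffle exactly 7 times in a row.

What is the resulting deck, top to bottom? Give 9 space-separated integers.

After op 1 (out_shuffle): [3 6 5 8 1 2 7 0 4]
After op 2 (out_shuffle): [3 2 6 7 5 0 8 4 1]
After op 3 (out_shuffle): [3 0 2 8 6 4 7 1 5]
After op 4 (out_shuffle): [3 4 0 7 2 1 8 5 6]
After op 5 (out_shuffle): [3 1 4 8 0 5 7 6 2]
After op 6 (out_shuffle): [3 5 1 7 4 6 8 2 0]
After op 7 (out_shuffle): [3 6 5 8 1 2 7 0 4]

Answer: 3 6 5 8 1 2 7 0 4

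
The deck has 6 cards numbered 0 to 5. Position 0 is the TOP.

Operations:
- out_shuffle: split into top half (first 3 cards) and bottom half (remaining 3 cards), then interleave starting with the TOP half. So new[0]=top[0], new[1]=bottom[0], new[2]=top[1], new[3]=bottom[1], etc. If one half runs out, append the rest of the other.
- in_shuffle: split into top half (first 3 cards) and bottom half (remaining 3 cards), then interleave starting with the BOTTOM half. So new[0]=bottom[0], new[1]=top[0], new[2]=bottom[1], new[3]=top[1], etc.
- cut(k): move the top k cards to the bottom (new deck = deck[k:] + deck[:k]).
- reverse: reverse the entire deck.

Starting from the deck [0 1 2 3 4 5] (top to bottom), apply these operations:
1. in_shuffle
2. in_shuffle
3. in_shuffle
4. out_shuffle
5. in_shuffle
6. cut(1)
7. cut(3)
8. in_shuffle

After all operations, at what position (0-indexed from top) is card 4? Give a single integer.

After op 1 (in_shuffle): [3 0 4 1 5 2]
After op 2 (in_shuffle): [1 3 5 0 2 4]
After op 3 (in_shuffle): [0 1 2 3 4 5]
After op 4 (out_shuffle): [0 3 1 4 2 5]
After op 5 (in_shuffle): [4 0 2 3 5 1]
After op 6 (cut(1)): [0 2 3 5 1 4]
After op 7 (cut(3)): [5 1 4 0 2 3]
After op 8 (in_shuffle): [0 5 2 1 3 4]
Card 4 is at position 5.

Answer: 5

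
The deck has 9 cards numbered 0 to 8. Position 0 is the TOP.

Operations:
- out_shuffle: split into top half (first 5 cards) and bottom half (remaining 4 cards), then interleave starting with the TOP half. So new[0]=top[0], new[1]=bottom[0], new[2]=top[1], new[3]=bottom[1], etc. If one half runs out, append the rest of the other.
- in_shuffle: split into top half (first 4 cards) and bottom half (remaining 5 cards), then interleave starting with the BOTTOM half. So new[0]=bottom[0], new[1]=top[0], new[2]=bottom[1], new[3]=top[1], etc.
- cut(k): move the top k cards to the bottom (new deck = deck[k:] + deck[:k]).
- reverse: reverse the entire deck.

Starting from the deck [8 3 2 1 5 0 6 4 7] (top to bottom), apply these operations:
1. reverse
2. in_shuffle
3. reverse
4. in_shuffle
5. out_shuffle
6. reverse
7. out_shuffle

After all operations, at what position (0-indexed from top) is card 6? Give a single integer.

Answer: 6

Derivation:
After op 1 (reverse): [7 4 6 0 5 1 2 3 8]
After op 2 (in_shuffle): [5 7 1 4 2 6 3 0 8]
After op 3 (reverse): [8 0 3 6 2 4 1 7 5]
After op 4 (in_shuffle): [2 8 4 0 1 3 7 6 5]
After op 5 (out_shuffle): [2 3 8 7 4 6 0 5 1]
After op 6 (reverse): [1 5 0 6 4 7 8 3 2]
After op 7 (out_shuffle): [1 7 5 8 0 3 6 2 4]
Card 6 is at position 6.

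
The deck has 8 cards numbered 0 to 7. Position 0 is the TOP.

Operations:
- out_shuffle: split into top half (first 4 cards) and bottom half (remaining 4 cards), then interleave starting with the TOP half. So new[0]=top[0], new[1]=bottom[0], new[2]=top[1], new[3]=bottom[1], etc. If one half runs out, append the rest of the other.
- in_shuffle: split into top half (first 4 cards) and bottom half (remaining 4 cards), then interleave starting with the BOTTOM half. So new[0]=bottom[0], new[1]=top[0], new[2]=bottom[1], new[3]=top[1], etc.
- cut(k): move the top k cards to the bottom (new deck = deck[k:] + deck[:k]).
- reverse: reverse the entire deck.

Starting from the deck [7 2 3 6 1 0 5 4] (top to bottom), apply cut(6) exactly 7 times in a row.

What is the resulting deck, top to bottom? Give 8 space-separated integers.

Answer: 3 6 1 0 5 4 7 2

Derivation:
After op 1 (cut(6)): [5 4 7 2 3 6 1 0]
After op 2 (cut(6)): [1 0 5 4 7 2 3 6]
After op 3 (cut(6)): [3 6 1 0 5 4 7 2]
After op 4 (cut(6)): [7 2 3 6 1 0 5 4]
After op 5 (cut(6)): [5 4 7 2 3 6 1 0]
After op 6 (cut(6)): [1 0 5 4 7 2 3 6]
After op 7 (cut(6)): [3 6 1 0 5 4 7 2]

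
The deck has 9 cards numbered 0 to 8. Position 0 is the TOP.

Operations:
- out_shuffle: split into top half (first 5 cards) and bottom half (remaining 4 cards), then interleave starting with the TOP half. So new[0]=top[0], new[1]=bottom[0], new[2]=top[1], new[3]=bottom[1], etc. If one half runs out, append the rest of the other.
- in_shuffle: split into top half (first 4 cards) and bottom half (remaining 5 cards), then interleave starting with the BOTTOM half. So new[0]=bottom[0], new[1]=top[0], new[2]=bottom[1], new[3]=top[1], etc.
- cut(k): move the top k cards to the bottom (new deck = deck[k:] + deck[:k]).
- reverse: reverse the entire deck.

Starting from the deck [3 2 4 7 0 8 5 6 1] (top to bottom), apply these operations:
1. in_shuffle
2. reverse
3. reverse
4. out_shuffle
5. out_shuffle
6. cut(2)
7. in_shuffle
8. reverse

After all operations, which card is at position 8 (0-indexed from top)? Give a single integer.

After op 1 (in_shuffle): [0 3 8 2 5 4 6 7 1]
After op 2 (reverse): [1 7 6 4 5 2 8 3 0]
After op 3 (reverse): [0 3 8 2 5 4 6 7 1]
After op 4 (out_shuffle): [0 4 3 6 8 7 2 1 5]
After op 5 (out_shuffle): [0 7 4 2 3 1 6 5 8]
After op 6 (cut(2)): [4 2 3 1 6 5 8 0 7]
After op 7 (in_shuffle): [6 4 5 2 8 3 0 1 7]
After op 8 (reverse): [7 1 0 3 8 2 5 4 6]
Position 8: card 6.

Answer: 6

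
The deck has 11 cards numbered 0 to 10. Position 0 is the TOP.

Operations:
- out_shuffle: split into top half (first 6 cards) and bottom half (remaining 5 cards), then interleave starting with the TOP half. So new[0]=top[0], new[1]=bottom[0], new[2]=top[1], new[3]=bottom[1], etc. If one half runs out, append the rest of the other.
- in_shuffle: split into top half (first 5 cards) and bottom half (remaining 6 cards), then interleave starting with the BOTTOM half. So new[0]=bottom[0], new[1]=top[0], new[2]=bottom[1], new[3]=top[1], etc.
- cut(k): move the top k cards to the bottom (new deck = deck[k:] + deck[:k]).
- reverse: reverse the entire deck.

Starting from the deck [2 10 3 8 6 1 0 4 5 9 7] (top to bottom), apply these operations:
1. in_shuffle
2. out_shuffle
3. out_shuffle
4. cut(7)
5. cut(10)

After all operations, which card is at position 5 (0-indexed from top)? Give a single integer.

After op 1 (in_shuffle): [1 2 0 10 4 3 5 8 9 6 7]
After op 2 (out_shuffle): [1 5 2 8 0 9 10 6 4 7 3]
After op 3 (out_shuffle): [1 10 5 6 2 4 8 7 0 3 9]
After op 4 (cut(7)): [7 0 3 9 1 10 5 6 2 4 8]
After op 5 (cut(10)): [8 7 0 3 9 1 10 5 6 2 4]
Position 5: card 1.

Answer: 1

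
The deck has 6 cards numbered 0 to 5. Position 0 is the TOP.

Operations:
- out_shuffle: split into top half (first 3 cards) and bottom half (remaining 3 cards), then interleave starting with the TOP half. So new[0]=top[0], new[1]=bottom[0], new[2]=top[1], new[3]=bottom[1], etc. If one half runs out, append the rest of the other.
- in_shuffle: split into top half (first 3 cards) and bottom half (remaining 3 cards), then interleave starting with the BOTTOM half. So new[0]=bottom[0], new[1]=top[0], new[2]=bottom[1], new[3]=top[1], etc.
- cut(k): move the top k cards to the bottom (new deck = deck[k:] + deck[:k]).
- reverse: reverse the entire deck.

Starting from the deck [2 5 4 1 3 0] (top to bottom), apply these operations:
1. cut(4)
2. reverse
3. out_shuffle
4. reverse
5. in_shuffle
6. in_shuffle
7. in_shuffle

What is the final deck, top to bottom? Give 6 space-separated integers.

Answer: 3 5 0 4 2 1

Derivation:
After op 1 (cut(4)): [3 0 2 5 4 1]
After op 2 (reverse): [1 4 5 2 0 3]
After op 3 (out_shuffle): [1 2 4 0 5 3]
After op 4 (reverse): [3 5 0 4 2 1]
After op 5 (in_shuffle): [4 3 2 5 1 0]
After op 6 (in_shuffle): [5 4 1 3 0 2]
After op 7 (in_shuffle): [3 5 0 4 2 1]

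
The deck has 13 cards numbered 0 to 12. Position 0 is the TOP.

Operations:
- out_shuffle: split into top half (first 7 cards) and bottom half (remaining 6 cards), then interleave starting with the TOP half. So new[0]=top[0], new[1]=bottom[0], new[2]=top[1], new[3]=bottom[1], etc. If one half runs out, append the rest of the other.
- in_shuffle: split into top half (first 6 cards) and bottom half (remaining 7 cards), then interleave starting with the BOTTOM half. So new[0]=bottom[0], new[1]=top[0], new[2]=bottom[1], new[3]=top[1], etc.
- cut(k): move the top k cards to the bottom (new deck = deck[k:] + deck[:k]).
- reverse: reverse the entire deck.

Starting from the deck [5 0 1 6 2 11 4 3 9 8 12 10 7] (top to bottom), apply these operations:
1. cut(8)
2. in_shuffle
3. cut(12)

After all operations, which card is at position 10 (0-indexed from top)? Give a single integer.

After op 1 (cut(8)): [9 8 12 10 7 5 0 1 6 2 11 4 3]
After op 2 (in_shuffle): [0 9 1 8 6 12 2 10 11 7 4 5 3]
After op 3 (cut(12)): [3 0 9 1 8 6 12 2 10 11 7 4 5]
Position 10: card 7.

Answer: 7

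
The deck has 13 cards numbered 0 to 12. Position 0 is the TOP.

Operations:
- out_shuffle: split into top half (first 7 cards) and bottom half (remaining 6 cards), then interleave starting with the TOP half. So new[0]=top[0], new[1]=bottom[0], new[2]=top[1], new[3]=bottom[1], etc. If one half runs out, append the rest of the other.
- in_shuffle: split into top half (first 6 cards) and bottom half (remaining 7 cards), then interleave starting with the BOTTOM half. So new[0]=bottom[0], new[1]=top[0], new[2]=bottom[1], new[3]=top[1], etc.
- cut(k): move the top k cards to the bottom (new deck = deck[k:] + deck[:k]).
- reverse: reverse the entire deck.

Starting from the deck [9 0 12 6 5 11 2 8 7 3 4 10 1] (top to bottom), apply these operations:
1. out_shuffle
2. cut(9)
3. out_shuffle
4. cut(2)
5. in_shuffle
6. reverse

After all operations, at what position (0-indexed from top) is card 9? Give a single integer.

After op 1 (out_shuffle): [9 8 0 7 12 3 6 4 5 10 11 1 2]
After op 2 (cut(9)): [10 11 1 2 9 8 0 7 12 3 6 4 5]
After op 3 (out_shuffle): [10 7 11 12 1 3 2 6 9 4 8 5 0]
After op 4 (cut(2)): [11 12 1 3 2 6 9 4 8 5 0 10 7]
After op 5 (in_shuffle): [9 11 4 12 8 1 5 3 0 2 10 6 7]
After op 6 (reverse): [7 6 10 2 0 3 5 1 8 12 4 11 9]
Card 9 is at position 12.

Answer: 12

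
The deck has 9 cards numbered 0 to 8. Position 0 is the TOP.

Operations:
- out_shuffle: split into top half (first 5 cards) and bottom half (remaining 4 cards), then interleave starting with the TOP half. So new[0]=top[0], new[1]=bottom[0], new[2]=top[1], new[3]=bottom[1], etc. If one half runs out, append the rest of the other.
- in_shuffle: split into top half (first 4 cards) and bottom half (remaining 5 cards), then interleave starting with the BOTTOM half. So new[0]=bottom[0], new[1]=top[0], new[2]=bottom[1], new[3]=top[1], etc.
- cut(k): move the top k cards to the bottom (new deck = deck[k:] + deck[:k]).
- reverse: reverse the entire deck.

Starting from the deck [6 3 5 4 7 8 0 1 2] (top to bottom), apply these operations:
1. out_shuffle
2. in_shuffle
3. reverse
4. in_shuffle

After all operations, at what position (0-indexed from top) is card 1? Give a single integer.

After op 1 (out_shuffle): [6 8 3 0 5 1 4 2 7]
After op 2 (in_shuffle): [5 6 1 8 4 3 2 0 7]
After op 3 (reverse): [7 0 2 3 4 8 1 6 5]
After op 4 (in_shuffle): [4 7 8 0 1 2 6 3 5]
Card 1 is at position 4.

Answer: 4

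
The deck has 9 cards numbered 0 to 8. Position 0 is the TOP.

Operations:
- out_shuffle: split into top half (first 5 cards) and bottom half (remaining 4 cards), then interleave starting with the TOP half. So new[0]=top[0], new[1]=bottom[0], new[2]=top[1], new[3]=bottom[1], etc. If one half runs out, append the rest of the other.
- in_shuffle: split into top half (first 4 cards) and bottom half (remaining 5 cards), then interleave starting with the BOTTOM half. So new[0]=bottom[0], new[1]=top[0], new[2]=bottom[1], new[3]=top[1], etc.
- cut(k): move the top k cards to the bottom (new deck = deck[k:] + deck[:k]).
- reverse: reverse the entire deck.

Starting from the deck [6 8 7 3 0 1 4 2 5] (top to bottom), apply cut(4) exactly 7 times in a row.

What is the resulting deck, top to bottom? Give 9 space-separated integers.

Answer: 8 7 3 0 1 4 2 5 6

Derivation:
After op 1 (cut(4)): [0 1 4 2 5 6 8 7 3]
After op 2 (cut(4)): [5 6 8 7 3 0 1 4 2]
After op 3 (cut(4)): [3 0 1 4 2 5 6 8 7]
After op 4 (cut(4)): [2 5 6 8 7 3 0 1 4]
After op 5 (cut(4)): [7 3 0 1 4 2 5 6 8]
After op 6 (cut(4)): [4 2 5 6 8 7 3 0 1]
After op 7 (cut(4)): [8 7 3 0 1 4 2 5 6]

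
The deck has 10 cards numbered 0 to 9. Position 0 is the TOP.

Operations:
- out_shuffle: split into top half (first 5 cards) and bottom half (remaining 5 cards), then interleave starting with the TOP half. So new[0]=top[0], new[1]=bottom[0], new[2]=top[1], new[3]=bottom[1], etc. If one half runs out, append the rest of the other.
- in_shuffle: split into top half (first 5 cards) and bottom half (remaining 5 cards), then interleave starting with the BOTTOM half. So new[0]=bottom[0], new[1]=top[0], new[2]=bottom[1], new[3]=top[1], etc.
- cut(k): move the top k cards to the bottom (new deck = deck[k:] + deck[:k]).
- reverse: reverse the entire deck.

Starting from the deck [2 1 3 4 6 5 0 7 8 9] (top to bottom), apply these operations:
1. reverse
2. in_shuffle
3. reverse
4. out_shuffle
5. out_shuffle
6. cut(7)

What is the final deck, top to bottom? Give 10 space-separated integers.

After op 1 (reverse): [9 8 7 0 5 6 4 3 1 2]
After op 2 (in_shuffle): [6 9 4 8 3 7 1 0 2 5]
After op 3 (reverse): [5 2 0 1 7 3 8 4 9 6]
After op 4 (out_shuffle): [5 3 2 8 0 4 1 9 7 6]
After op 5 (out_shuffle): [5 4 3 1 2 9 8 7 0 6]
After op 6 (cut(7)): [7 0 6 5 4 3 1 2 9 8]

Answer: 7 0 6 5 4 3 1 2 9 8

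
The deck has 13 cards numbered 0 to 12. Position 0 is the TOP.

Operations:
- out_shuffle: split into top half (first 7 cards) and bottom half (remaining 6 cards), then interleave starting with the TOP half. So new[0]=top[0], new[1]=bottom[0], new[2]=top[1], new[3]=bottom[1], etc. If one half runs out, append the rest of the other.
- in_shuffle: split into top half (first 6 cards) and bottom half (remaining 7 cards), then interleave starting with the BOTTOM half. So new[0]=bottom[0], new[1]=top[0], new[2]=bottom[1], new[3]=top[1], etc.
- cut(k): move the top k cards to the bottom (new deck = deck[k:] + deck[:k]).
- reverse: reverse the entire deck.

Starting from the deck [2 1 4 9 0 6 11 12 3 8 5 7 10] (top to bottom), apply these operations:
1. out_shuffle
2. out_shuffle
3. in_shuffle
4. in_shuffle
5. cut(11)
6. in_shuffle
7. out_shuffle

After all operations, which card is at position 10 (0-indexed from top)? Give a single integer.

Answer: 10

Derivation:
After op 1 (out_shuffle): [2 12 1 3 4 8 9 5 0 7 6 10 11]
After op 2 (out_shuffle): [2 5 12 0 1 7 3 6 4 10 8 11 9]
After op 3 (in_shuffle): [3 2 6 5 4 12 10 0 8 1 11 7 9]
After op 4 (in_shuffle): [10 3 0 2 8 6 1 5 11 4 7 12 9]
After op 5 (cut(11)): [12 9 10 3 0 2 8 6 1 5 11 4 7]
After op 6 (in_shuffle): [8 12 6 9 1 10 5 3 11 0 4 2 7]
After op 7 (out_shuffle): [8 3 12 11 6 0 9 4 1 2 10 7 5]
Position 10: card 10.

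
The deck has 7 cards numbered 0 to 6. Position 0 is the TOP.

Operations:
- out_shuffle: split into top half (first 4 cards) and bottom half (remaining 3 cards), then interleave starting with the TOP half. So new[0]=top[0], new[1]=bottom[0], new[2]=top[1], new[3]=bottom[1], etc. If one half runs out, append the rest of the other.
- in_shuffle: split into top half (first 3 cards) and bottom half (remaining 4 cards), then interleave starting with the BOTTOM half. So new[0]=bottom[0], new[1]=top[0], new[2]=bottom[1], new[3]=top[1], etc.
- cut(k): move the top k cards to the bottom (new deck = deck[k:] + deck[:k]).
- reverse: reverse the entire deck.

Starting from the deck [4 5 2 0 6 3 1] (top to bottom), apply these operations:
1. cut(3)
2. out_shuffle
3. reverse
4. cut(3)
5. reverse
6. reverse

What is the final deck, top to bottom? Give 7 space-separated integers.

After op 1 (cut(3)): [0 6 3 1 4 5 2]
After op 2 (out_shuffle): [0 4 6 5 3 2 1]
After op 3 (reverse): [1 2 3 5 6 4 0]
After op 4 (cut(3)): [5 6 4 0 1 2 3]
After op 5 (reverse): [3 2 1 0 4 6 5]
After op 6 (reverse): [5 6 4 0 1 2 3]

Answer: 5 6 4 0 1 2 3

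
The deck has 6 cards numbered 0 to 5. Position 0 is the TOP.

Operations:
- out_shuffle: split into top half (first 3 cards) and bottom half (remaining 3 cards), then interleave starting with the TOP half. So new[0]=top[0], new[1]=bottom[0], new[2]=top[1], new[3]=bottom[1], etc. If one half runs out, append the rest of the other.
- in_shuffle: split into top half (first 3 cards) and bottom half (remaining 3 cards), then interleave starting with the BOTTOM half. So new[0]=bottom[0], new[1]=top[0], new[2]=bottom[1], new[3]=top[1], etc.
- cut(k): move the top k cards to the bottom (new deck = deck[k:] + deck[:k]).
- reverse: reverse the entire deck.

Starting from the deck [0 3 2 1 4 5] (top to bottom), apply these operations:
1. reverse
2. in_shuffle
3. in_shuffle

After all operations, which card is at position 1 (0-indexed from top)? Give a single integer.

After op 1 (reverse): [5 4 1 2 3 0]
After op 2 (in_shuffle): [2 5 3 4 0 1]
After op 3 (in_shuffle): [4 2 0 5 1 3]
Position 1: card 2.

Answer: 2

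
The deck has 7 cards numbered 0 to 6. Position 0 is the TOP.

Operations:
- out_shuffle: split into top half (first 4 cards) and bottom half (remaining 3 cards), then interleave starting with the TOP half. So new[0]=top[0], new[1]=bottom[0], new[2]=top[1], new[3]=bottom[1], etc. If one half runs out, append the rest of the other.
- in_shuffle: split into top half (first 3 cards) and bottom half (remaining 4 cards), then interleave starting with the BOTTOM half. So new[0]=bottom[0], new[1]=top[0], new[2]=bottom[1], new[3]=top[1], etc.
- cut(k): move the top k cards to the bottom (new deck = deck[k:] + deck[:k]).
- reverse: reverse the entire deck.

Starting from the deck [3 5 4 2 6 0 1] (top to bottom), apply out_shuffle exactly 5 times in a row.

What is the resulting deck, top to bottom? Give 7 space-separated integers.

After op 1 (out_shuffle): [3 6 5 0 4 1 2]
After op 2 (out_shuffle): [3 4 6 1 5 2 0]
After op 3 (out_shuffle): [3 5 4 2 6 0 1]
After op 4 (out_shuffle): [3 6 5 0 4 1 2]
After op 5 (out_shuffle): [3 4 6 1 5 2 0]

Answer: 3 4 6 1 5 2 0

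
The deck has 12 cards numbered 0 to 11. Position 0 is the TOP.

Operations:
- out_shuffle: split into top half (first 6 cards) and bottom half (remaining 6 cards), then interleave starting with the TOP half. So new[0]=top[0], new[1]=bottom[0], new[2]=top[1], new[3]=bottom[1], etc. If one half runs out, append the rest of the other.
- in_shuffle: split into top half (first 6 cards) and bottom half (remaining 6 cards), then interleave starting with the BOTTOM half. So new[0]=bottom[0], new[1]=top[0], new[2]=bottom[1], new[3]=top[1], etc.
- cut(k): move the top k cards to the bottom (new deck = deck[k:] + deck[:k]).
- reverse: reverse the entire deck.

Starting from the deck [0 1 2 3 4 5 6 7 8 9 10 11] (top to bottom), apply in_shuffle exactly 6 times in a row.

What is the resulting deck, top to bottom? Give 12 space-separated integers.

Answer: 11 10 9 8 7 6 5 4 3 2 1 0

Derivation:
After op 1 (in_shuffle): [6 0 7 1 8 2 9 3 10 4 11 5]
After op 2 (in_shuffle): [9 6 3 0 10 7 4 1 11 8 5 2]
After op 3 (in_shuffle): [4 9 1 6 11 3 8 0 5 10 2 7]
After op 4 (in_shuffle): [8 4 0 9 5 1 10 6 2 11 7 3]
After op 5 (in_shuffle): [10 8 6 4 2 0 11 9 7 5 3 1]
After op 6 (in_shuffle): [11 10 9 8 7 6 5 4 3 2 1 0]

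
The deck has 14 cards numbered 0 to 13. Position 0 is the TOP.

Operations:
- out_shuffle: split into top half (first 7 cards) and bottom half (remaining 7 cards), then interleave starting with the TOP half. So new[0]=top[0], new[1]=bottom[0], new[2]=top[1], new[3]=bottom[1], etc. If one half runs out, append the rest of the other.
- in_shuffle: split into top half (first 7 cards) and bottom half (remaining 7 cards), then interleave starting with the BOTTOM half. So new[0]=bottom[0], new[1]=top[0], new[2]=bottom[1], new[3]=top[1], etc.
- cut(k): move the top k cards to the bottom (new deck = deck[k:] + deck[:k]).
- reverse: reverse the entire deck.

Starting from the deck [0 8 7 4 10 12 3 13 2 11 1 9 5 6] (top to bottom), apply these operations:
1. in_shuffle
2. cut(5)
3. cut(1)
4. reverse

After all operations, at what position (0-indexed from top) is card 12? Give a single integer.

Answer: 8

Derivation:
After op 1 (in_shuffle): [13 0 2 8 11 7 1 4 9 10 5 12 6 3]
After op 2 (cut(5)): [7 1 4 9 10 5 12 6 3 13 0 2 8 11]
After op 3 (cut(1)): [1 4 9 10 5 12 6 3 13 0 2 8 11 7]
After op 4 (reverse): [7 11 8 2 0 13 3 6 12 5 10 9 4 1]
Card 12 is at position 8.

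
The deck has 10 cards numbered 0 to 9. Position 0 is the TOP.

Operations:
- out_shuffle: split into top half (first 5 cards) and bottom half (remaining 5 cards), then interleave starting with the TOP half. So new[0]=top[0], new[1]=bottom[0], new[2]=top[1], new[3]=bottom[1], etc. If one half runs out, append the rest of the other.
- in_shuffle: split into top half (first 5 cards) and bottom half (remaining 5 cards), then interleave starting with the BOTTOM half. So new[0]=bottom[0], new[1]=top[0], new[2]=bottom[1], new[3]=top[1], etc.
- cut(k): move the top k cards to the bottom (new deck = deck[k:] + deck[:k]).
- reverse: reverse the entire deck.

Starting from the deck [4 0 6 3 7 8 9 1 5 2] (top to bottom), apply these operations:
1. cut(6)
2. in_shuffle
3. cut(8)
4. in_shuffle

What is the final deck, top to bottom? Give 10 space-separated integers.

Answer: 1 8 3 4 5 0 7 9 2 6

Derivation:
After op 1 (cut(6)): [9 1 5 2 4 0 6 3 7 8]
After op 2 (in_shuffle): [0 9 6 1 3 5 7 2 8 4]
After op 3 (cut(8)): [8 4 0 9 6 1 3 5 7 2]
After op 4 (in_shuffle): [1 8 3 4 5 0 7 9 2 6]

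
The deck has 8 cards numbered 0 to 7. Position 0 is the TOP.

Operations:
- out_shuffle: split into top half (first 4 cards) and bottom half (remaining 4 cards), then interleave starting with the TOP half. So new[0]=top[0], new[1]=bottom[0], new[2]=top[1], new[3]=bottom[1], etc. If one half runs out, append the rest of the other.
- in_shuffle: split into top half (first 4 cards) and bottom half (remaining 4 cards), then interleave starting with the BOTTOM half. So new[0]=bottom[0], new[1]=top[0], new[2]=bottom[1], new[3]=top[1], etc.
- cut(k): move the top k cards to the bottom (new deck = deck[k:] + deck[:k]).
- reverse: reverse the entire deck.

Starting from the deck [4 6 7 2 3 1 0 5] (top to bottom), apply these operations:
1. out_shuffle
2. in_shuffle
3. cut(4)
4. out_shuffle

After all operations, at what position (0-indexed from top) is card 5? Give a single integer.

Answer: 4

Derivation:
After op 1 (out_shuffle): [4 3 6 1 7 0 2 5]
After op 2 (in_shuffle): [7 4 0 3 2 6 5 1]
After op 3 (cut(4)): [2 6 5 1 7 4 0 3]
After op 4 (out_shuffle): [2 7 6 4 5 0 1 3]
Card 5 is at position 4.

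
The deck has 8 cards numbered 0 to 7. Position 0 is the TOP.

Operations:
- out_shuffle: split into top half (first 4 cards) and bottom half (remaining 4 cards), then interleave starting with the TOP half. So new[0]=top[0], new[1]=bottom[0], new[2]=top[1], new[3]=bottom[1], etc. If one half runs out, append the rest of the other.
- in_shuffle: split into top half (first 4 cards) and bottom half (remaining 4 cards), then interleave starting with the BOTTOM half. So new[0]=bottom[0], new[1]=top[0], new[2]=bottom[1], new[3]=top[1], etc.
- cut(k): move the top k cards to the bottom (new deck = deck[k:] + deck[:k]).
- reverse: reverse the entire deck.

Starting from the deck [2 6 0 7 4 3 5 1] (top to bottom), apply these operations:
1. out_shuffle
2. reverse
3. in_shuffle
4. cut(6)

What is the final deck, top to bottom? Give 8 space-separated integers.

After op 1 (out_shuffle): [2 4 6 3 0 5 7 1]
After op 2 (reverse): [1 7 5 0 3 6 4 2]
After op 3 (in_shuffle): [3 1 6 7 4 5 2 0]
After op 4 (cut(6)): [2 0 3 1 6 7 4 5]

Answer: 2 0 3 1 6 7 4 5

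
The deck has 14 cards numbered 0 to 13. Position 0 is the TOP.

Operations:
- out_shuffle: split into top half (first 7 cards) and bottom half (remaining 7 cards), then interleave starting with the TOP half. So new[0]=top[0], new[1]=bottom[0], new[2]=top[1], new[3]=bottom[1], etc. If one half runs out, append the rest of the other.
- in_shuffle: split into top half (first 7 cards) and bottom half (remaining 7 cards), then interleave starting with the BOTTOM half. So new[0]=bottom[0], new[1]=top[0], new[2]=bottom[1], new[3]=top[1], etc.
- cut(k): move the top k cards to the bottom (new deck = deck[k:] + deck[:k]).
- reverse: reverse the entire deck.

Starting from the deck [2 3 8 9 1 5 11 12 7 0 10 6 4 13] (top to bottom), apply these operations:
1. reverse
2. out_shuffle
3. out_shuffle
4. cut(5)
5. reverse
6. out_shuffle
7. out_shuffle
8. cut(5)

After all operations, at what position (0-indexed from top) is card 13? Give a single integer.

Answer: 12

Derivation:
After op 1 (reverse): [13 4 6 10 0 7 12 11 5 1 9 8 3 2]
After op 2 (out_shuffle): [13 11 4 5 6 1 10 9 0 8 7 3 12 2]
After op 3 (out_shuffle): [13 9 11 0 4 8 5 7 6 3 1 12 10 2]
After op 4 (cut(5)): [8 5 7 6 3 1 12 10 2 13 9 11 0 4]
After op 5 (reverse): [4 0 11 9 13 2 10 12 1 3 6 7 5 8]
After op 6 (out_shuffle): [4 12 0 1 11 3 9 6 13 7 2 5 10 8]
After op 7 (out_shuffle): [4 6 12 13 0 7 1 2 11 5 3 10 9 8]
After op 8 (cut(5)): [7 1 2 11 5 3 10 9 8 4 6 12 13 0]
Card 13 is at position 12.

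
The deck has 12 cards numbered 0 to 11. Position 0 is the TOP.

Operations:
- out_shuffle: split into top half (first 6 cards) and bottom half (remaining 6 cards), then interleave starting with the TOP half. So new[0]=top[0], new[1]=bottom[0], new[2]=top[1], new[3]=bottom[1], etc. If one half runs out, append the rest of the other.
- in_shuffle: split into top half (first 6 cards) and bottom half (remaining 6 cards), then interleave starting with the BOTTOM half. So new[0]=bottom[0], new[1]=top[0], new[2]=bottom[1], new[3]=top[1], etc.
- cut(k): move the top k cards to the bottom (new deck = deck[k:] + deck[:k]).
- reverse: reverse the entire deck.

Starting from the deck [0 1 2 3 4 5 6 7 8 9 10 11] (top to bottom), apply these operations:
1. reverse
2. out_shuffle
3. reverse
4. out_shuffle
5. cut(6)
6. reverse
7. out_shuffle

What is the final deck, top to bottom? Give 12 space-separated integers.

Answer: 4 11 1 8 9 5 6 2 3 10 0 7

Derivation:
After op 1 (reverse): [11 10 9 8 7 6 5 4 3 2 1 0]
After op 2 (out_shuffle): [11 5 10 4 9 3 8 2 7 1 6 0]
After op 3 (reverse): [0 6 1 7 2 8 3 9 4 10 5 11]
After op 4 (out_shuffle): [0 3 6 9 1 4 7 10 2 5 8 11]
After op 5 (cut(6)): [7 10 2 5 8 11 0 3 6 9 1 4]
After op 6 (reverse): [4 1 9 6 3 0 11 8 5 2 10 7]
After op 7 (out_shuffle): [4 11 1 8 9 5 6 2 3 10 0 7]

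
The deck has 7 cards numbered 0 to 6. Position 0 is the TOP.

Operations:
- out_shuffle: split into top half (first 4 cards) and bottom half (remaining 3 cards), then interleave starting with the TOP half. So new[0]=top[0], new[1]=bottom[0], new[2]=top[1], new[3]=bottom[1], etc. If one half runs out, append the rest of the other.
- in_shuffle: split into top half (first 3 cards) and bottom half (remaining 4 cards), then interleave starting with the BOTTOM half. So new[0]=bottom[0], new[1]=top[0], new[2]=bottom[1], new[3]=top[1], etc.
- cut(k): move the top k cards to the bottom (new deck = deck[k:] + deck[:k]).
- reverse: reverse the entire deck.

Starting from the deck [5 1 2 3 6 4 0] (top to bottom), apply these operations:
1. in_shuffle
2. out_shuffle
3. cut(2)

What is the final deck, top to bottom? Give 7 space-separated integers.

After op 1 (in_shuffle): [3 5 6 1 4 2 0]
After op 2 (out_shuffle): [3 4 5 2 6 0 1]
After op 3 (cut(2)): [5 2 6 0 1 3 4]

Answer: 5 2 6 0 1 3 4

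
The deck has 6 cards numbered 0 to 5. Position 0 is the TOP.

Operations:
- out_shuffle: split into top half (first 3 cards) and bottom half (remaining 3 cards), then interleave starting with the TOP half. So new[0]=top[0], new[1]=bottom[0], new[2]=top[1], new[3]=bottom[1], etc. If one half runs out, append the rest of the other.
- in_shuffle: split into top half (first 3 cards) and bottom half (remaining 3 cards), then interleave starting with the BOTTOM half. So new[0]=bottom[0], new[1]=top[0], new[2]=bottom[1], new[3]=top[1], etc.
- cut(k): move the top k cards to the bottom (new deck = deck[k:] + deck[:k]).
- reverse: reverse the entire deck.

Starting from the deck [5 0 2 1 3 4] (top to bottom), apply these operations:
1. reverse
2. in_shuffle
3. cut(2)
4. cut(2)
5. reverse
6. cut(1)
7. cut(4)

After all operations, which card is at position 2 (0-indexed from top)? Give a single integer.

Answer: 0

Derivation:
After op 1 (reverse): [4 3 1 2 0 5]
After op 2 (in_shuffle): [2 4 0 3 5 1]
After op 3 (cut(2)): [0 3 5 1 2 4]
After op 4 (cut(2)): [5 1 2 4 0 3]
After op 5 (reverse): [3 0 4 2 1 5]
After op 6 (cut(1)): [0 4 2 1 5 3]
After op 7 (cut(4)): [5 3 0 4 2 1]
Position 2: card 0.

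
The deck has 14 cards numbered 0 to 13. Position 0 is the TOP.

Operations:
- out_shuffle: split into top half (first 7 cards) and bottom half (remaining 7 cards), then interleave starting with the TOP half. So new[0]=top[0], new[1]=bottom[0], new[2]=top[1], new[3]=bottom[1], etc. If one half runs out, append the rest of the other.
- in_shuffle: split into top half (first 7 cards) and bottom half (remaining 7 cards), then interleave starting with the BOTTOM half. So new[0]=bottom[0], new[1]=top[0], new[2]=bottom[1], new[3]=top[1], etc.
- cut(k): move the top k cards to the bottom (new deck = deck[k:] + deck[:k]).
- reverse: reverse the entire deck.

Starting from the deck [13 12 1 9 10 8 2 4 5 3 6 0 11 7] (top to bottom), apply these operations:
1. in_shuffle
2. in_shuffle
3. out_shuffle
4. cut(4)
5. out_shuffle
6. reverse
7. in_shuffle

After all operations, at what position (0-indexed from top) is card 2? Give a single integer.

Answer: 10

Derivation:
After op 1 (in_shuffle): [4 13 5 12 3 1 6 9 0 10 11 8 7 2]
After op 2 (in_shuffle): [9 4 0 13 10 5 11 12 8 3 7 1 2 6]
After op 3 (out_shuffle): [9 12 4 8 0 3 13 7 10 1 5 2 11 6]
After op 4 (cut(4)): [0 3 13 7 10 1 5 2 11 6 9 12 4 8]
After op 5 (out_shuffle): [0 2 3 11 13 6 7 9 10 12 1 4 5 8]
After op 6 (reverse): [8 5 4 1 12 10 9 7 6 13 11 3 2 0]
After op 7 (in_shuffle): [7 8 6 5 13 4 11 1 3 12 2 10 0 9]
Card 2 is at position 10.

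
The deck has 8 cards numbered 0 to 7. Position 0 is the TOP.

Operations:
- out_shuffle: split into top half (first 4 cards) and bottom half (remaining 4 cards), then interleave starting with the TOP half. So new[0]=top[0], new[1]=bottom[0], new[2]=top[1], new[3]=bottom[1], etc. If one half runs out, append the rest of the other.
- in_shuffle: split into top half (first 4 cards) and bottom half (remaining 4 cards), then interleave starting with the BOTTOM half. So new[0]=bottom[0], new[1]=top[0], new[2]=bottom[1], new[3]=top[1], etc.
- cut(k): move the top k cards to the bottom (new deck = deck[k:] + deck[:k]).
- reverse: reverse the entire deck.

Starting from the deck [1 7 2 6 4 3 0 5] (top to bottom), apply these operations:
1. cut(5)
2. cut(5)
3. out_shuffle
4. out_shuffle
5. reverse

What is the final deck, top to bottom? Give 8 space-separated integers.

Answer: 7 5 3 6 1 0 4 2

Derivation:
After op 1 (cut(5)): [3 0 5 1 7 2 6 4]
After op 2 (cut(5)): [2 6 4 3 0 5 1 7]
After op 3 (out_shuffle): [2 0 6 5 4 1 3 7]
After op 4 (out_shuffle): [2 4 0 1 6 3 5 7]
After op 5 (reverse): [7 5 3 6 1 0 4 2]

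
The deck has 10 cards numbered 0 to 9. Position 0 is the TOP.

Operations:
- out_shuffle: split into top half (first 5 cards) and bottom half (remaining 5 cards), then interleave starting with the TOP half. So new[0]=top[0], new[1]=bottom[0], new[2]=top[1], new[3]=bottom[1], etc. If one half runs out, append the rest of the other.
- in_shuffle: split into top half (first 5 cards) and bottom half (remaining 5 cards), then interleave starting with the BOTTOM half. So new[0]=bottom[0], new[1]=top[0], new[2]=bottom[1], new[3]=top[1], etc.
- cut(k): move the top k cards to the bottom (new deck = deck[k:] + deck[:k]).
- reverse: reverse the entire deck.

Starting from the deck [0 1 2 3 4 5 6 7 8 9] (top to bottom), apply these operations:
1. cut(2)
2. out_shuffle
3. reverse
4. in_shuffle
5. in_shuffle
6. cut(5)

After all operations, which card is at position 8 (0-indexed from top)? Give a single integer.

Answer: 1

Derivation:
After op 1 (cut(2)): [2 3 4 5 6 7 8 9 0 1]
After op 2 (out_shuffle): [2 7 3 8 4 9 5 0 6 1]
After op 3 (reverse): [1 6 0 5 9 4 8 3 7 2]
After op 4 (in_shuffle): [4 1 8 6 3 0 7 5 2 9]
After op 5 (in_shuffle): [0 4 7 1 5 8 2 6 9 3]
After op 6 (cut(5)): [8 2 6 9 3 0 4 7 1 5]
Position 8: card 1.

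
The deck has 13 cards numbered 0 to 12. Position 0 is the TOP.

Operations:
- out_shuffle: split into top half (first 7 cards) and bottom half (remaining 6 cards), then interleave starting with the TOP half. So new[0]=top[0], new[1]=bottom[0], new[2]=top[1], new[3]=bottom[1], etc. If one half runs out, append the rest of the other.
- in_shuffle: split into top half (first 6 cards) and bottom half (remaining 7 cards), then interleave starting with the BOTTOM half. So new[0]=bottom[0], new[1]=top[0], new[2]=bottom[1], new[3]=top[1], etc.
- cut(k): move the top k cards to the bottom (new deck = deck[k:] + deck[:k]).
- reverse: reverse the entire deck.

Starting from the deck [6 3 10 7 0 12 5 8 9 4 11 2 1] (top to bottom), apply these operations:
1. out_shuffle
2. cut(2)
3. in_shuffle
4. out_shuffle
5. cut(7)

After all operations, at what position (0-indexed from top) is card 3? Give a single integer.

After op 1 (out_shuffle): [6 8 3 9 10 4 7 11 0 2 12 1 5]
After op 2 (cut(2)): [3 9 10 4 7 11 0 2 12 1 5 6 8]
After op 3 (in_shuffle): [0 3 2 9 12 10 1 4 5 7 6 11 8]
After op 4 (out_shuffle): [0 4 3 5 2 7 9 6 12 11 10 8 1]
After op 5 (cut(7)): [6 12 11 10 8 1 0 4 3 5 2 7 9]
Card 3 is at position 8.

Answer: 8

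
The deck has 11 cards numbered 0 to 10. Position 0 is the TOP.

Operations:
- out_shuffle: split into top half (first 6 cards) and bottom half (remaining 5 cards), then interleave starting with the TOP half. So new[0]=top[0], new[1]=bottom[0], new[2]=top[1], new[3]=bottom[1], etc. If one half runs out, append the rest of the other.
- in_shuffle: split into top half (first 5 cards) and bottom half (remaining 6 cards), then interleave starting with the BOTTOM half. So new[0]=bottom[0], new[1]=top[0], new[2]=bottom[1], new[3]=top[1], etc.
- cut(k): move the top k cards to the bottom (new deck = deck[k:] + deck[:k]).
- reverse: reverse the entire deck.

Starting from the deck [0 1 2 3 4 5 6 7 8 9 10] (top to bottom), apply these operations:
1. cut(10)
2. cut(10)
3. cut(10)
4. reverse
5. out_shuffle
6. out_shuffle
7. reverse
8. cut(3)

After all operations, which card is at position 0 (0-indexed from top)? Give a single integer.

Answer: 8

Derivation:
After op 1 (cut(10)): [10 0 1 2 3 4 5 6 7 8 9]
After op 2 (cut(10)): [9 10 0 1 2 3 4 5 6 7 8]
After op 3 (cut(10)): [8 9 10 0 1 2 3 4 5 6 7]
After op 4 (reverse): [7 6 5 4 3 2 1 0 10 9 8]
After op 5 (out_shuffle): [7 1 6 0 5 10 4 9 3 8 2]
After op 6 (out_shuffle): [7 4 1 9 6 3 0 8 5 2 10]
After op 7 (reverse): [10 2 5 8 0 3 6 9 1 4 7]
After op 8 (cut(3)): [8 0 3 6 9 1 4 7 10 2 5]
Position 0: card 8.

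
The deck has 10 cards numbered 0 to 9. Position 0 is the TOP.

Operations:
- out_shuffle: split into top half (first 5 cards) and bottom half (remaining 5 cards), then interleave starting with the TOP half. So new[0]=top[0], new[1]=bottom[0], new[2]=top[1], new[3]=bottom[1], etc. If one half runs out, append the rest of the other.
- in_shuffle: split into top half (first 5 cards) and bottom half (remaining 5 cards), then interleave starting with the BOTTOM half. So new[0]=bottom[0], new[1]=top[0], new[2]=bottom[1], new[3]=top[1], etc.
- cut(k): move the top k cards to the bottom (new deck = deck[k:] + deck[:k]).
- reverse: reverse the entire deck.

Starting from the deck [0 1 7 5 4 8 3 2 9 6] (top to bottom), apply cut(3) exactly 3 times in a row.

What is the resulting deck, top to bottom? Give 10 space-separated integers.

Answer: 6 0 1 7 5 4 8 3 2 9

Derivation:
After op 1 (cut(3)): [5 4 8 3 2 9 6 0 1 7]
After op 2 (cut(3)): [3 2 9 6 0 1 7 5 4 8]
After op 3 (cut(3)): [6 0 1 7 5 4 8 3 2 9]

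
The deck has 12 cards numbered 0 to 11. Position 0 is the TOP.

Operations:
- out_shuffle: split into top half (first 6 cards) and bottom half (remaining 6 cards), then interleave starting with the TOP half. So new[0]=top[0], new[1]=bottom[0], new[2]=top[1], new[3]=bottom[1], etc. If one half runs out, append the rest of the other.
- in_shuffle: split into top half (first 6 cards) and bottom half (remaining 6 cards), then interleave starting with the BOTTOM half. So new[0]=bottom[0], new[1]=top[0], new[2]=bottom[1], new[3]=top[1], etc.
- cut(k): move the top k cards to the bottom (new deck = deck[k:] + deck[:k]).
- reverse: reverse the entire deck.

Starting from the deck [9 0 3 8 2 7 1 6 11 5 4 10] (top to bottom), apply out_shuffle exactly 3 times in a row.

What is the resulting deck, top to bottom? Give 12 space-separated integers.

After op 1 (out_shuffle): [9 1 0 6 3 11 8 5 2 4 7 10]
After op 2 (out_shuffle): [9 8 1 5 0 2 6 4 3 7 11 10]
After op 3 (out_shuffle): [9 6 8 4 1 3 5 7 0 11 2 10]

Answer: 9 6 8 4 1 3 5 7 0 11 2 10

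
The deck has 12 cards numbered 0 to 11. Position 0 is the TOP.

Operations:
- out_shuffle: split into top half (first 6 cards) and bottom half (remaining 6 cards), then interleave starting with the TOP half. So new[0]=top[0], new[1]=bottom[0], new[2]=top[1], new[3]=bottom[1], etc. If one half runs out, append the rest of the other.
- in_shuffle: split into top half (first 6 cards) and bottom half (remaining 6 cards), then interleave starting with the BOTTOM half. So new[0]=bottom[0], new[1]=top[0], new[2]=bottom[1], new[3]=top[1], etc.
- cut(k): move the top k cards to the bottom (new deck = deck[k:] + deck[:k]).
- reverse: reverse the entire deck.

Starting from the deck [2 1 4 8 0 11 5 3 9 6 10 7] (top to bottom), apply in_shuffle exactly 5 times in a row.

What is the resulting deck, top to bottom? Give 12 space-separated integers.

After op 1 (in_shuffle): [5 2 3 1 9 4 6 8 10 0 7 11]
After op 2 (in_shuffle): [6 5 8 2 10 3 0 1 7 9 11 4]
After op 3 (in_shuffle): [0 6 1 5 7 8 9 2 11 10 4 3]
After op 4 (in_shuffle): [9 0 2 6 11 1 10 5 4 7 3 8]
After op 5 (in_shuffle): [10 9 5 0 4 2 7 6 3 11 8 1]

Answer: 10 9 5 0 4 2 7 6 3 11 8 1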